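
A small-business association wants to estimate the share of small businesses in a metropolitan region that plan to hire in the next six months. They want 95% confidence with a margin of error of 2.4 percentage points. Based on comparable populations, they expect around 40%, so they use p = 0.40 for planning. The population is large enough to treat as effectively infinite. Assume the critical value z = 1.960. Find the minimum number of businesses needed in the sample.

With p = 0.40, p(1−p) = 0.2400.
n = z²·p(1−p)/E² = 1.960² × 0.2400 / 0.024² = 3.8416 × 0.2400 / 0.000576 ≈ 1600.67.
Rounding up gives n = 1601.

1601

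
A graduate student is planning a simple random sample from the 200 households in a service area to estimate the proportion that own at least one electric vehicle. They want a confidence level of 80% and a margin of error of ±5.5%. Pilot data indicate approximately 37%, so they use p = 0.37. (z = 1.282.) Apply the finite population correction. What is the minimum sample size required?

Unadjusted: n₀ = 1.282² × 0.37 × 0.63 / 0.055² ≈ 126.65, so n₀ = 127.
Finite population correction with N = 200: n = n₀ / (1 + (n₀−1)/N) = 127 / (1 + 126/200) = 127 / 1.6300 ≈ 77.91.
Rounding up, n = 78.

78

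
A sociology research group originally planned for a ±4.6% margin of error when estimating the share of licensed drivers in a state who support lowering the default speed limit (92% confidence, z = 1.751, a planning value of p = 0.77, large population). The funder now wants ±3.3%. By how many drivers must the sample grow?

242

At ±4.6%: n = 1.751² × 0.1771 / 0.046² ≈ 256.61 → 257.
At ±3.3%: n = 1.751² × 0.1771 / 0.033² ≈ 498.61 → 499.
Additional respondents: 499 − 257 = 242.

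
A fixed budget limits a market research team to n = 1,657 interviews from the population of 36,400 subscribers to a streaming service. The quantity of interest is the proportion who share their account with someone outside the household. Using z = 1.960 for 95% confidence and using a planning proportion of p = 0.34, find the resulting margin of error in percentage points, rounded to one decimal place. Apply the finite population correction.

2.2

Finite-population factor: (N−n)/(N−1) = (36400−1657)/(36400−1) = 0.9545.
SE(p̂) = √[p(1−p)/n · (N−n)/(N−1)] = √[0.2244/1657 × 0.9545] = 0.01137.
E = z × SE = 1.960 × 0.01137 = 0.02228 ≈ 2.2 percentage points.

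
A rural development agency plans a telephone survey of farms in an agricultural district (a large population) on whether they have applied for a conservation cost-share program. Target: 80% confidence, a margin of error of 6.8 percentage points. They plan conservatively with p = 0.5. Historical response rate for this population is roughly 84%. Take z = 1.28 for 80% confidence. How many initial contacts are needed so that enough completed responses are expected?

106

Completed interviews needed: n₀ = 1.28² × 0.2500 / 0.068² ≈ 88.58 → 89.
At an 84% response rate, contacts needed = 89 / 0.84 ≈ 105.95 → 106.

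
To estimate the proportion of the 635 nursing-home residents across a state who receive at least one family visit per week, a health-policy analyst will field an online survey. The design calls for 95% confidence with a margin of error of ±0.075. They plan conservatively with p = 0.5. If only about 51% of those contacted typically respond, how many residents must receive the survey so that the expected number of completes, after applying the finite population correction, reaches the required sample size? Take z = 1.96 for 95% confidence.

265

Completed interviews needed (unadjusted): n₀ = 1.96² × 0.2500 / 0.075² ≈ 170.74 → 171.
FPC for N = 635: n = 171 / (1 + 170/635) = 171 / 1.2677 ≈ 134.89 → 135.
At a 51% response rate, contacts needed = 135 / 0.51 ≈ 264.71 → 265.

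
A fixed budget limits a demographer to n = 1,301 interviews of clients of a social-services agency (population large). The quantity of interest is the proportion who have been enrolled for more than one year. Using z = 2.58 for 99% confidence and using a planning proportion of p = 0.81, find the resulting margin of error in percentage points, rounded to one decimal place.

SE(p̂) = √[p(1−p)/n] = √[0.1539/1301] = 0.01088.
E = z × SE = 2.58 × 0.01088 = 0.02806, or 2.8 percentage points.

2.8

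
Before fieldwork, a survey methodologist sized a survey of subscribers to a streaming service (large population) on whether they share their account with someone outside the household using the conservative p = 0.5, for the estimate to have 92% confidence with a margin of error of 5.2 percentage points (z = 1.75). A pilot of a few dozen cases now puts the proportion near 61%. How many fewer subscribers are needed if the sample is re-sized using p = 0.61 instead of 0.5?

Conservative (p = 0.5): n = 1.75² × 0.25 / 0.052² ≈ 283.15 → 284.
Using p = 0.61: p(1−p) = 0.2379, so n = 1.75² × 0.2379 / 0.052² ≈ 269.44 → 270.
Reduction: 284 − 270 = 14.

14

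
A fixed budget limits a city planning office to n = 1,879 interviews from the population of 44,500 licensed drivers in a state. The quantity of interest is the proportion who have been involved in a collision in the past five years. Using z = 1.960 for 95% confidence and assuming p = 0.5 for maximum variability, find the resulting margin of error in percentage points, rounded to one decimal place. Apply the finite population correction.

Finite-population factor: (N−n)/(N−1) = (44500−1879)/(44500−1) = 0.9578.
SE(p̂) = √[p(1−p)/n · (N−n)/(N−1)] = √[0.2500/1879 × 0.9578] = 0.01129.
E = z × SE = 1.960 × 0.01129 = 0.02213 ≈ 2.2 percentage points.

2.2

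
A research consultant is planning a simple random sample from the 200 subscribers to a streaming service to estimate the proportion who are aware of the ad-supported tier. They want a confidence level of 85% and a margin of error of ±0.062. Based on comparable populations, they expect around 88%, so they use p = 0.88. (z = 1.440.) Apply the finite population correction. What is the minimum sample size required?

Unadjusted: n₀ = 1.440² × 0.88 × 0.12 / 0.062² ≈ 56.96, so n₀ = 57.
Finite population correction with N = 200: n = n₀ / (1 + (n₀−1)/N) = 57 / (1 + 56/200) = 57 / 1.2800 ≈ 44.53.
Rounding up, n = 45.

45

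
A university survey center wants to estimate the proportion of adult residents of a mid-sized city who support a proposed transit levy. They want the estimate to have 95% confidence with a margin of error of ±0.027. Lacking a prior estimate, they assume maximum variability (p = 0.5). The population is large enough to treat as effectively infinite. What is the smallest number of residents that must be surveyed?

1318

For 95% confidence, z = 1.96.
With p = 0.5, p(1−p) = 0.25.
n = z²·p(1−p)/E² = 1.96² × 0.2500 / 0.027² = 3.8416 × 0.2500 / 0.000729 ≈ 1317.42.
Rounding up gives n = 1318.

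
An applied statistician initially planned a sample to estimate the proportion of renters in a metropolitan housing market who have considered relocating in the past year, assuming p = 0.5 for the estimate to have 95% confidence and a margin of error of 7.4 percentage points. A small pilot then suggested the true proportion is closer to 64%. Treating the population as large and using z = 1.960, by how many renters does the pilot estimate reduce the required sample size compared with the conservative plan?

14

Conservative (p = 0.5): n = 1.960² × 0.25 / 0.074² ≈ 175.38 → 176.
Using p = 0.64: p(1−p) = 0.2304, so n = 1.960² × 0.2304 / 0.074² ≈ 161.63 → 162.
Reduction: 176 − 162 = 14.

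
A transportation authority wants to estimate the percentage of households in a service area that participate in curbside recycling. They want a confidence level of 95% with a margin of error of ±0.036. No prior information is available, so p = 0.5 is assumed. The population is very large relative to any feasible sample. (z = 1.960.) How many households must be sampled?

With p = 0.5, p(1−p) = 0.25.
n = z²·p(1−p)/E² = 1.960² × 0.2500 / 0.036² = 3.8416 × 0.2500 / 0.001296 ≈ 741.05.
Rounding up gives n = 742.

742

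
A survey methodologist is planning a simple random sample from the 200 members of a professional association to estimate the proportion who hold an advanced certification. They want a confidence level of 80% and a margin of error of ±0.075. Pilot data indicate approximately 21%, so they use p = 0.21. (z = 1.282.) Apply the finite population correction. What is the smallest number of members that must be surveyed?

40

Unadjusted: n₀ = 1.282² × 0.21 × 0.79 / 0.075² ≈ 48.47, so n₀ = 49.
Finite population correction with N = 200: n = n₀ / (1 + (n₀−1)/N) = 49 / (1 + 48/200) = 49 / 1.2400 ≈ 39.52.
Rounding up, n = 40.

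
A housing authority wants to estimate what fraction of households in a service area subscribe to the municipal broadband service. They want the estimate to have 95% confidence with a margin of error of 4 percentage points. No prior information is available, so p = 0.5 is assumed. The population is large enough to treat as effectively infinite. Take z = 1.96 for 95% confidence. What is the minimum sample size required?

601

With p = 0.5, p(1−p) = 0.25.
n = z²·p(1−p)/E² = 1.96² × 0.2500 / 0.040² = 3.8416 × 0.2500 / 0.001600 ≈ 600.25.
Rounding up gives n = 601.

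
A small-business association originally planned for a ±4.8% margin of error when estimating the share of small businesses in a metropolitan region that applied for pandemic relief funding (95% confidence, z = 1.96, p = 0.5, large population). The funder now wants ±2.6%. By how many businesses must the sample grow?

1004

At ±4.8%: n = 1.96² × 0.2500 / 0.048² ≈ 416.84 → 417.
At ±2.6%: n = 1.96² × 0.2500 / 0.026² ≈ 1420.71 → 1421.
Additional respondents: 1421 − 417 = 1004.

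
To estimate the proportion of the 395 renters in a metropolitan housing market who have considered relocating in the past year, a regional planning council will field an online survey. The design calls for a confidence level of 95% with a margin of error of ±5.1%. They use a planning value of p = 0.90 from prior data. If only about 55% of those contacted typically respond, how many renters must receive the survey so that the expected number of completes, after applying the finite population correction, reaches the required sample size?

182

For 95% confidence, z = 1.960.
Completed interviews needed (unadjusted): n₀ = 1.960² × 0.0900 / 0.051² ≈ 132.93 → 133.
FPC for N = 395: n = 133 / (1 + 132/395) = 133 / 1.3342 ≈ 99.69 → 100.
At a 55% response rate, contacts needed = 100 / 0.55 ≈ 181.82 → 182.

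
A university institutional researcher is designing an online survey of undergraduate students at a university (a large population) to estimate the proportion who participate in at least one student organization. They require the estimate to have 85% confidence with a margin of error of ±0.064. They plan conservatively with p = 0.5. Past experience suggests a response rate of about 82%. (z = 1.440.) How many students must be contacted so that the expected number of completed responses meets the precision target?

155

Completed interviews needed: n₀ = 1.440² × 0.2500 / 0.064² ≈ 126.56 → 127.
At an 82% response rate, contacts needed = 127 / 0.82 ≈ 154.88 → 155.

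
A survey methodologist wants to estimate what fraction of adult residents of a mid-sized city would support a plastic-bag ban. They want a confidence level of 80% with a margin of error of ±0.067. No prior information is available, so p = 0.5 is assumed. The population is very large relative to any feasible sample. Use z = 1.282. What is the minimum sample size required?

With p = 0.5, p(1−p) = 0.25.
n = z²·p(1−p)/E² = 1.282² × 0.2500 / 0.067² = 1.6435 × 0.2500 / 0.004489 ≈ 91.53.
Rounding up gives n = 92.

92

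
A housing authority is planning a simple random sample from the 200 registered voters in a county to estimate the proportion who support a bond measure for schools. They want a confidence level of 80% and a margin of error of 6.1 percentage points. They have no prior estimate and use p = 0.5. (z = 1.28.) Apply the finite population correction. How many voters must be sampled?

Unadjusted: n₀ = 1.28² × 0.50 × 0.50 / 0.061² ≈ 110.08, so n₀ = 111.
Finite population correction with N = 200: n = n₀ / (1 + (n₀−1)/N) = 111 / (1 + 110/200) = 111 / 1.5500 ≈ 71.61.
Rounding up, n = 72.

72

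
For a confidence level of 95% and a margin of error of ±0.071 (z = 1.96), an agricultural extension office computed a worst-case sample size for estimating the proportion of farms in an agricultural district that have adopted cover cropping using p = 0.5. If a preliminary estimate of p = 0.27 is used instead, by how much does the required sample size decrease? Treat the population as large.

Conservative (p = 0.5): n = 1.96² × 0.25 / 0.071² ≈ 190.52 → 191.
Using p = 0.27: p(1−p) = 0.1971, so n = 1.96² × 0.1971 / 0.071² ≈ 150.20 → 151.
Reduction: 191 − 151 = 40.

40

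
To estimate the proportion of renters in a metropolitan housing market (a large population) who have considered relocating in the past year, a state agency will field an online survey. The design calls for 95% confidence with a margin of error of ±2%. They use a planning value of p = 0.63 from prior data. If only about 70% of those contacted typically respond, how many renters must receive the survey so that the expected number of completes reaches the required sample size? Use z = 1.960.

3199

Completed interviews needed: n₀ = 1.960² × 0.2331 / 0.020² ≈ 2238.69 → 2239.
At a 70% response rate, contacts needed = 2239 / 0.70 ≈ 3198.57 → 3199.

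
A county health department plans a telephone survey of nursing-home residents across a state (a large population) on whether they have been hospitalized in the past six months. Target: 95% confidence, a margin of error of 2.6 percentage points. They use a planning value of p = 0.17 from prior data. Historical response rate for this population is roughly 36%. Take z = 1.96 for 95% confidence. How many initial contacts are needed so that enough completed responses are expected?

2228

Completed interviews needed: n₀ = 1.96² × 0.1411 / 0.026² ≈ 801.85 → 802.
At a 36% response rate, contacts needed = 802 / 0.36 ≈ 2227.78 → 2228.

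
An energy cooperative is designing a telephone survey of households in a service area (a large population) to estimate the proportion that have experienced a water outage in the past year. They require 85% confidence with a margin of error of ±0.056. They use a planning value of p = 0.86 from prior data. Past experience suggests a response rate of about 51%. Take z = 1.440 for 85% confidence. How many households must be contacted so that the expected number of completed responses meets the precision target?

157

Completed interviews needed: n₀ = 1.440² × 0.1204 / 0.056² ≈ 79.61 → 80.
At a 51% response rate, contacts needed = 80 / 0.51 ≈ 156.86 → 157.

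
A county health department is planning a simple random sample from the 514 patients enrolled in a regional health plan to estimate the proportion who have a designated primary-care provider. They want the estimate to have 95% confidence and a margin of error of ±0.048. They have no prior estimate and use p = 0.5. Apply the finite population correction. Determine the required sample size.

231

For 95% confidence, z = 1.960.
Unadjusted: n₀ = 1.960² × 0.50 × 0.50 / 0.048² ≈ 416.84, so n₀ = 417.
Finite population correction with N = 514: n = n₀ / (1 + (n₀−1)/N) = 417 / (1 + 416/514) = 417 / 1.8093 ≈ 230.47.
Rounding up, n = 231.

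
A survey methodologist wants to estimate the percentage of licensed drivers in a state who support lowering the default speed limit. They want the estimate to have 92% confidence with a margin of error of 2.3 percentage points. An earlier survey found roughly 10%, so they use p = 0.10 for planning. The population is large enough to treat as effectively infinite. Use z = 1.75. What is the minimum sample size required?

522

With p = 0.10, p(1−p) = 0.0900.
n = z²·p(1−p)/E² = 1.75² × 0.0900 / 0.023² = 3.0625 × 0.0900 / 0.000529 ≈ 521.03.
Rounding up gives n = 522.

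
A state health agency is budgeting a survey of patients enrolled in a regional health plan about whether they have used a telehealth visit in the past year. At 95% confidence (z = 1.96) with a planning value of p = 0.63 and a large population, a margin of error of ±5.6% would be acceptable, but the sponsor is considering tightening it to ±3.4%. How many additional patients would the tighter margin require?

489

At ±5.6%: n = 1.96² × 0.2331 / 0.056² ≈ 285.55 → 286.
At ±3.4%: n = 1.96² × 0.2331 / 0.034² ≈ 774.63 → 775.
Additional respondents: 775 − 286 = 489.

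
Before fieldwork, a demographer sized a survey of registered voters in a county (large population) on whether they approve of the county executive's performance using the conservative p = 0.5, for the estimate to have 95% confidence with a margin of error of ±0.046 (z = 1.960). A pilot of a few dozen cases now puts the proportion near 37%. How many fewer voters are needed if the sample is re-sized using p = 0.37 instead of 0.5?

Conservative (p = 0.5): n = 1.960² × 0.25 / 0.046² ≈ 453.88 → 454.
Using p = 0.37: p(1−p) = 0.2331, so n = 1.960² × 0.2331 / 0.046² ≈ 423.19 → 424.
Reduction: 454 − 424 = 30.

30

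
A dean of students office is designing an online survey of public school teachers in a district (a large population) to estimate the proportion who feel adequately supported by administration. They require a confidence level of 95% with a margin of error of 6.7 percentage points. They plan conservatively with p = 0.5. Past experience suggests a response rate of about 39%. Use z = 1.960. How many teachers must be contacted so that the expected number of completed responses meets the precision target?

Completed interviews needed: n₀ = 1.960² × 0.2500 / 0.067² ≈ 213.95 → 214.
At a 39% response rate, contacts needed = 214 / 0.39 ≈ 548.72 → 549.

549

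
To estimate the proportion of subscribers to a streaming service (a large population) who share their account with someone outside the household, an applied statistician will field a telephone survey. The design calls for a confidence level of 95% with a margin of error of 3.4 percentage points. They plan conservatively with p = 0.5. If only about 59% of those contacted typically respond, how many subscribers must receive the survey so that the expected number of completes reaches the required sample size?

For 95% confidence, z = 1.960.
Completed interviews needed: n₀ = 1.960² × 0.2500 / 0.034² ≈ 830.80 → 831.
At a 59% response rate, contacts needed = 831 / 0.59 ≈ 1408.47 → 1409.

1409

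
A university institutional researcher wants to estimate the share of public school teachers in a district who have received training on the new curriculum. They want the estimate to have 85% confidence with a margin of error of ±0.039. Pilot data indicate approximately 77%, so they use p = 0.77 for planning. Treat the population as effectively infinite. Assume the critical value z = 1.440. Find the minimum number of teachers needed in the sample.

With p = 0.77, p(1−p) = 0.1771.
n = z²·p(1−p)/E² = 1.440² × 0.1771 / 0.039² = 2.0736 × 0.1771 / 0.001521 ≈ 241.44.
Rounding up gives n = 242.

242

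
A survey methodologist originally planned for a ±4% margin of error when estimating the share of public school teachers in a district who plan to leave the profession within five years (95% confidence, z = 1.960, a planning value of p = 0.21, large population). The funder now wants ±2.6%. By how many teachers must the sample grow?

At ±4%: n = 1.960² × 0.1659 / 0.040² ≈ 398.33 → 399.
At ±2.6%: n = 1.960² × 0.1659 / 0.026² ≈ 942.78 → 943.
Additional respondents: 943 − 399 = 544.

544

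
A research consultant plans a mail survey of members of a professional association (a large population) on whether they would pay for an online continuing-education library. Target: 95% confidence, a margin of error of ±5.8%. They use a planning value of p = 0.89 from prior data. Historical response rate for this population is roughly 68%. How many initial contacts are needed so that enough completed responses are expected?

For 95% confidence, z = 1.960.
Completed interviews needed: n₀ = 1.960² × 0.0979 / 0.058² ≈ 111.80 → 112.
At a 68% response rate, contacts needed = 112 / 0.68 ≈ 164.71 → 165.

165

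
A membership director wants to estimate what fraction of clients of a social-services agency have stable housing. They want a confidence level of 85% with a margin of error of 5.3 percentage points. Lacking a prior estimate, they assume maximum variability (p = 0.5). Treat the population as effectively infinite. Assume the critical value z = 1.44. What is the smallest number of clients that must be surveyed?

185

With p = 0.5, p(1−p) = 0.25.
n = z²·p(1−p)/E² = 1.44² × 0.2500 / 0.053² = 2.0736 × 0.2500 / 0.002809 ≈ 184.55.
Rounding up gives n = 185.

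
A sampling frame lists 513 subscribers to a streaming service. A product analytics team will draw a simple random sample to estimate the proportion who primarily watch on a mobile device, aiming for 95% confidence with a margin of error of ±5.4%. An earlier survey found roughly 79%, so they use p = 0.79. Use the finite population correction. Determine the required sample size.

For 95% confidence, z = 1.960.
Unadjusted: n₀ = 1.960² × 0.79 × 0.21 / 0.054² ≈ 218.56, so n₀ = 219.
Finite population correction with N = 513: n = n₀ / (1 + (n₀−1)/N) = 219 / (1 + 218/513) = 219 / 1.4250 ≈ 153.69.
Rounding up, n = 154.

154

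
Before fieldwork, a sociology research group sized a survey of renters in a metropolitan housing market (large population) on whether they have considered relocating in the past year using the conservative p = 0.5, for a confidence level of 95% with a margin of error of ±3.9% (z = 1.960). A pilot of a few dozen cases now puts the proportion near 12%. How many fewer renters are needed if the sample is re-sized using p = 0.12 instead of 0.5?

365

Conservative (p = 0.5): n = 1.960² × 0.25 / 0.039² ≈ 631.43 → 632.
Using p = 0.12: p(1−p) = 0.1056, so n = 1.960² × 0.1056 / 0.039² ≈ 266.71 → 267.
Reduction: 632 − 267 = 365.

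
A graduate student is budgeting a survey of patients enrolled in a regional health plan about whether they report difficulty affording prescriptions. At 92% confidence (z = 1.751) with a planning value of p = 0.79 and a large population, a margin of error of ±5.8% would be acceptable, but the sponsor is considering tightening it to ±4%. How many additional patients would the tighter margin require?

166

At ±5.8%: n = 1.751² × 0.1659 / 0.058² ≈ 151.20 → 152.
At ±4%: n = 1.751² × 0.1659 / 0.040² ≈ 317.91 → 318.
Additional respondents: 318 − 152 = 166.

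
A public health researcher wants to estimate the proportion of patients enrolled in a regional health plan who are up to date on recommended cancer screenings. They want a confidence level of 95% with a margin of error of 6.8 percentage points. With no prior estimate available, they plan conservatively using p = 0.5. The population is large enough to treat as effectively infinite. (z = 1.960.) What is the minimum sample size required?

208

With p = 0.5, p(1−p) = 0.25.
n = z²·p(1−p)/E² = 1.960² × 0.2500 / 0.068² = 3.8416 × 0.2500 / 0.004624 ≈ 207.70.
Rounding up gives n = 208.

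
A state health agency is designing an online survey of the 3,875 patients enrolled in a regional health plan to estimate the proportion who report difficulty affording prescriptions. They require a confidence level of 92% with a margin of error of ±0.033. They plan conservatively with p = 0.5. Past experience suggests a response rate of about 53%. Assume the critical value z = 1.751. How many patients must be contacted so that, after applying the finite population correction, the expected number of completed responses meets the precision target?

Completed interviews needed (unadjusted): n₀ = 1.751² × 0.2500 / 0.033² ≈ 703.86 → 704.
FPC for N = 3,875: n = 704 / (1 + 703/3875) = 704 / 1.1814 ≈ 595.89 → 596.
At a 53% response rate, contacts needed = 596 / 0.53 ≈ 1124.53 → 1125.

1125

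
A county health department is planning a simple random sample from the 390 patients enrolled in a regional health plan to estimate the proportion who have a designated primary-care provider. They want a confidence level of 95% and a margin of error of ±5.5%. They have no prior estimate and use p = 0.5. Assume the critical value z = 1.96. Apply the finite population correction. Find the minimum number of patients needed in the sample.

Unadjusted: n₀ = 1.96² × 0.50 × 0.50 / 0.055² ≈ 317.49, so n₀ = 318.
Finite population correction with N = 390: n = n₀ / (1 + (n₀−1)/N) = 318 / (1 + 317/390) = 318 / 1.8128 ≈ 175.42.
Rounding up, n = 176.

176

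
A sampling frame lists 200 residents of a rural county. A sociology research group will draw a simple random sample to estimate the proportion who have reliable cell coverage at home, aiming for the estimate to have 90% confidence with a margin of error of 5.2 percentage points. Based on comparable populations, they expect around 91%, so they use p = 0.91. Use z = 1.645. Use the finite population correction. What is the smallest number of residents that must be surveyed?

Unadjusted: n₀ = 1.645² × 0.91 × 0.09 / 0.052² ≈ 81.96, so n₀ = 82.
Finite population correction with N = 200: n = n₀ / (1 + (n₀−1)/N) = 82 / (1 + 81/200) = 82 / 1.4050 ≈ 58.36.
Rounding up, n = 59.

59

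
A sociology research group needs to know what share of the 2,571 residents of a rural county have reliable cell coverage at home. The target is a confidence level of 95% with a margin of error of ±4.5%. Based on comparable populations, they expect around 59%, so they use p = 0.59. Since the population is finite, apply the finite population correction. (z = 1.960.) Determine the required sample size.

390

Unadjusted: n₀ = 1.960² × 0.59 × 0.41 / 0.045² ≈ 458.91, so n₀ = 459.
Finite population correction with N = 2,571: n = n₀ / (1 + (n₀−1)/N) = 459 / (1 + 458/2571) = 459 / 1.1781 ≈ 389.60.
Rounding up, n = 390.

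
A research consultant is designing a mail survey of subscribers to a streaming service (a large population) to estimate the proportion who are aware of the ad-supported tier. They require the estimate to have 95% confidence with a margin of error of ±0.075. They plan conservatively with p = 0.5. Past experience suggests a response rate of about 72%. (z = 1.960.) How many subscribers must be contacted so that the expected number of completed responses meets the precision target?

238

Completed interviews needed: n₀ = 1.960² × 0.2500 / 0.075² ≈ 170.74 → 171.
At a 72% response rate, contacts needed = 171 / 0.72 ≈ 237.50 → 238.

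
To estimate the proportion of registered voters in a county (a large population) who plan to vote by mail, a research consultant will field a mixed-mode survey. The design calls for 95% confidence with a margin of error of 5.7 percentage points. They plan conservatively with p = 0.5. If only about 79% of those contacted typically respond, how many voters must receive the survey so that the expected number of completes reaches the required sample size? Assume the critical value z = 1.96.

Completed interviews needed: n₀ = 1.96² × 0.2500 / 0.057² ≈ 295.60 → 296.
At a 79% response rate, contacts needed = 296 / 0.79 ≈ 374.68 → 375.

375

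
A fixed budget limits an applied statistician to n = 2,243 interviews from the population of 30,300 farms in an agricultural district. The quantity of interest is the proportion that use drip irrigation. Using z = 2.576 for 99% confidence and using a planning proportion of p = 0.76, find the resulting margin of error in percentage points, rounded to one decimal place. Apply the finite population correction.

Finite-population factor: (N−n)/(N−1) = (30300−2243)/(30300−1) = 0.9260.
SE(p̂) = √[p(1−p)/n · (N−n)/(N−1)] = √[0.1824/2243 × 0.9260] = 0.00868.
E = z × SE = 2.576 × 0.00868 = 0.02235 ≈ 2.2 percentage points.

2.2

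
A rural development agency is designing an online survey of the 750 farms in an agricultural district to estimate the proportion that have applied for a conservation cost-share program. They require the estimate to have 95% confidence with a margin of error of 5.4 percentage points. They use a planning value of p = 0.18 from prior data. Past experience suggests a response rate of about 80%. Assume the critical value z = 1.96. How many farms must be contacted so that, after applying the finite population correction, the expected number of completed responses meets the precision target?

194

Completed interviews needed (unadjusted): n₀ = 1.96² × 0.1476 / 0.054² ≈ 194.45 → 195.
FPC for N = 750: n = 195 / (1 + 194/750) = 195 / 1.2587 ≈ 154.93 → 155.
At an 80% response rate, contacts needed = 155 / 0.80 ≈ 193.75 → 194.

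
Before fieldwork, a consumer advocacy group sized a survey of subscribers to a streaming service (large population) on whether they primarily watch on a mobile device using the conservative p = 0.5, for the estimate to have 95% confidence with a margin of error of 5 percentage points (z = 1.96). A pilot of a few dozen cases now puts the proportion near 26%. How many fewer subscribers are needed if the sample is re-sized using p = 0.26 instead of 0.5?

Conservative (p = 0.5): n = 1.96² × 0.25 / 0.050² ≈ 384.16 → 385.
Using p = 0.26: p(1−p) = 0.1924, so n = 1.96² × 0.1924 / 0.050² ≈ 295.65 → 296.
Reduction: 385 − 296 = 89.

89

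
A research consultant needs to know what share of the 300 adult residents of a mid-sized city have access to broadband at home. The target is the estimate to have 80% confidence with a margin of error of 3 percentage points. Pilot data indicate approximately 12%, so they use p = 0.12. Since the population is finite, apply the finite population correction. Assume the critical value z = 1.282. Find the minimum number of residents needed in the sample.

118

Unadjusted: n₀ = 1.282² × 0.12 × 0.88 / 0.030² ≈ 192.84, so n₀ = 193.
Finite population correction with N = 300: n = n₀ / (1 + (n₀−1)/N) = 193 / (1 + 192/300) = 193 / 1.6400 ≈ 117.68.
Rounding up, n = 118.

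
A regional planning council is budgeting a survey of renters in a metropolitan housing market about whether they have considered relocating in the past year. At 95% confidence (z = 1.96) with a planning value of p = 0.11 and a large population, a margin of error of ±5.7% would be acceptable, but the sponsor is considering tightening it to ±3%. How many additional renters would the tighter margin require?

302

At ±5.7%: n = 1.96² × 0.0979 / 0.057² ≈ 115.76 → 116.
At ±3%: n = 1.96² × 0.0979 / 0.030² ≈ 417.88 → 418.
Additional respondents: 418 − 116 = 302.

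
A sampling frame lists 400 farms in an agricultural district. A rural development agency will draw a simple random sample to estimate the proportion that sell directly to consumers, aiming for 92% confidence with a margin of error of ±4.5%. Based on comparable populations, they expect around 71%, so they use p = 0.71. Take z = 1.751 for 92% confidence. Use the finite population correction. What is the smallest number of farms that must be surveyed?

176

Unadjusted: n₀ = 1.751² × 0.71 × 0.29 / 0.045² ≈ 311.75, so n₀ = 312.
Finite population correction with N = 400: n = n₀ / (1 + (n₀−1)/N) = 312 / (1 + 311/400) = 312 / 1.7775 ≈ 175.53.
Rounding up, n = 176.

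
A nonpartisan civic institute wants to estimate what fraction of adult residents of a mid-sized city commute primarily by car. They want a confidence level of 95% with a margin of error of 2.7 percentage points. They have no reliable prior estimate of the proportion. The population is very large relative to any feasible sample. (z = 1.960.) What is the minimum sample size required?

With no prior estimate, use p = 0.5, giving p(1−p) = 0.25.
n = z²·p(1−p)/E² = 1.960² × 0.2500 / 0.027² = 3.8416 × 0.2500 / 0.000729 ≈ 1317.42.
Rounding up gives n = 1318.

1318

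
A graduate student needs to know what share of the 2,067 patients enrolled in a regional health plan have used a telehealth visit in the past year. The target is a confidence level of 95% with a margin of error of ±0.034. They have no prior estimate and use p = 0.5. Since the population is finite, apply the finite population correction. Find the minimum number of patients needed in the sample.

For 95% confidence, z = 1.960.
Unadjusted: n₀ = 1.960² × 0.50 × 0.50 / 0.034² ≈ 830.80, so n₀ = 831.
Finite population correction with N = 2,067: n = n₀ / (1 + (n₀−1)/N) = 831 / (1 + 830/2067) = 831 / 1.4015 ≈ 592.92.
Rounding up, n = 593.

593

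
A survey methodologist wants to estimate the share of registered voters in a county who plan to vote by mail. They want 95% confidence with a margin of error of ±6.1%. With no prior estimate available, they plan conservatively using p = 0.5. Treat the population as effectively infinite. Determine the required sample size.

259

For 95% confidence, z = 1.960.
With p = 0.5, p(1−p) = 0.25.
n = z²·p(1−p)/E² = 1.960² × 0.2500 / 0.061² = 3.8416 × 0.2500 / 0.003721 ≈ 258.10.
Rounding up gives n = 259.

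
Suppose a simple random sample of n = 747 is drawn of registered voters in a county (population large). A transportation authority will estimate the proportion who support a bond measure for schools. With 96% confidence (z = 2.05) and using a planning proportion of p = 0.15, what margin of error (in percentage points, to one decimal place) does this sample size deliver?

2.7

SE(p̂) = √[p(1−p)/n] = √[0.1275/747] = 0.01306.
E = z × SE = 2.05 × 0.01306 = 0.02678, or 2.7 percentage points.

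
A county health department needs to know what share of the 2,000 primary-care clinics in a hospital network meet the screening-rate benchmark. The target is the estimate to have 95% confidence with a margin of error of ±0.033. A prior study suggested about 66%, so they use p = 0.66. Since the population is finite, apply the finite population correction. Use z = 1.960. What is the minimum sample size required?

568

Unadjusted: n₀ = 1.960² × 0.66 × 0.34 / 0.033² ≈ 791.60, so n₀ = 792.
Finite population correction with N = 2,000: n = n₀ / (1 + (n₀−1)/N) = 792 / (1 + 791/2000) = 792 / 1.3955 ≈ 567.54.
Rounding up, n = 568.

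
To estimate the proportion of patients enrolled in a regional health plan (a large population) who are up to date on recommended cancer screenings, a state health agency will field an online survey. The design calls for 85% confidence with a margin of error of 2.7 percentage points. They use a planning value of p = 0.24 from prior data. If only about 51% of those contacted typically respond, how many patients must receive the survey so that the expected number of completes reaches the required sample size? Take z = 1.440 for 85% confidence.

1018

Completed interviews needed: n₀ = 1.440² × 0.1824 / 0.027² ≈ 518.83 → 519.
At a 51% response rate, contacts needed = 519 / 0.51 ≈ 1017.65 → 1018.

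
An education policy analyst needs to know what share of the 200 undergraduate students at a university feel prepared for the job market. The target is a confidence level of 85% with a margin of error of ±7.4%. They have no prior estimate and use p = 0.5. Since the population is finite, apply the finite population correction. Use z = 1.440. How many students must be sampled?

65

Unadjusted: n₀ = 1.440² × 0.50 × 0.50 / 0.074² ≈ 94.67, so n₀ = 95.
Finite population correction with N = 200: n = n₀ / (1 + (n₀−1)/N) = 95 / (1 + 94/200) = 95 / 1.4700 ≈ 64.63.
Rounding up, n = 65.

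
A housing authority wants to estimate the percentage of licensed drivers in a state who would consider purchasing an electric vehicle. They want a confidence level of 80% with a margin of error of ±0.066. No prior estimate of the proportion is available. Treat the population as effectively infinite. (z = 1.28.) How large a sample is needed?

95

With no prior estimate, use p = 0.5, giving p(1−p) = 0.25.
n = z²·p(1−p)/E² = 1.28² × 0.2500 / 0.066² = 1.6384 × 0.2500 / 0.004356 ≈ 94.03.
Rounding up gives n = 95.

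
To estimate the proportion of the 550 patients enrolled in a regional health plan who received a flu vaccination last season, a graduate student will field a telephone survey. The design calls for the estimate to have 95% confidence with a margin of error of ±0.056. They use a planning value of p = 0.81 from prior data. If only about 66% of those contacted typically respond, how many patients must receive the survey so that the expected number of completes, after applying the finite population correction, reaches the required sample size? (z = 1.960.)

Completed interviews needed (unadjusted): n₀ = 1.960² × 0.1539 / 0.056² ≈ 188.53 → 189.
FPC for N = 550: n = 189 / (1 + 188/550) = 189 / 1.3418 ≈ 140.85 → 141.
At a 66% response rate, contacts needed = 141 / 0.66 ≈ 213.64 → 214.

214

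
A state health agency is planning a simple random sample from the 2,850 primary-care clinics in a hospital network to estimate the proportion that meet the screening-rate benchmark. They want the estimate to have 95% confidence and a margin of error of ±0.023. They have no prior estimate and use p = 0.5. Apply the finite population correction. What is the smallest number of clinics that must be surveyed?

For 95% confidence, z = 1.96.
Unadjusted: n₀ = 1.96² × 0.50 × 0.50 / 0.023² ≈ 1815.50, so n₀ = 1816.
Finite population correction with N = 2,850: n = n₀ / (1 + (n₀−1)/N) = 1816 / (1 + 1815/2850) = 1816 / 1.6368 ≈ 1109.45.
Rounding up, n = 1110.

1110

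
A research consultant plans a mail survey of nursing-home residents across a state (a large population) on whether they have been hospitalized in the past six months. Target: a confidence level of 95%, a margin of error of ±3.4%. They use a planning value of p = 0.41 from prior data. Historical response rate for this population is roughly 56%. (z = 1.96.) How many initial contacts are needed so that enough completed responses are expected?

1436

Completed interviews needed: n₀ = 1.96² × 0.2419 / 0.034² ≈ 803.88 → 804.
At a 56% response rate, contacts needed = 804 / 0.56 ≈ 1435.71 → 1436.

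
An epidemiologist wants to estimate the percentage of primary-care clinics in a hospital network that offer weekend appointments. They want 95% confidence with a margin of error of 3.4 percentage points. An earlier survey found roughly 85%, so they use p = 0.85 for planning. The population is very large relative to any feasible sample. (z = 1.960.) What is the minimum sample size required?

With p = 0.85, p(1−p) = 0.1275.
n = z²·p(1−p)/E² = 1.960² × 0.1275 / 0.034² = 3.8416 × 0.1275 / 0.001156 ≈ 423.71.
Rounding up gives n = 424.

424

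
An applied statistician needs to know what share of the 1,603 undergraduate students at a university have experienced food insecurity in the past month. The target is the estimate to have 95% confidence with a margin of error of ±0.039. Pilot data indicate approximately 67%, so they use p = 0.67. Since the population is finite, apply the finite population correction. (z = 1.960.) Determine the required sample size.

415

Unadjusted: n₀ = 1.960² × 0.67 × 0.33 / 0.039² ≈ 558.43, so n₀ = 559.
Finite population correction with N = 1,603: n = n₀ / (1 + (n₀−1)/N) = 559 / (1 + 558/1603) = 559 / 1.3481 ≈ 414.66.
Rounding up, n = 415.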